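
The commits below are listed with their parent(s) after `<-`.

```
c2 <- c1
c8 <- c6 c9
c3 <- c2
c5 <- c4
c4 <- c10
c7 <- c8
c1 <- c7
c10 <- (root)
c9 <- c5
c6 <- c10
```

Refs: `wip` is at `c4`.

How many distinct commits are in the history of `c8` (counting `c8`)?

Walking parent pointers from c8: reachable set = {c10, c4, c5, c6, c8, c9}.
That is 6 commits.

6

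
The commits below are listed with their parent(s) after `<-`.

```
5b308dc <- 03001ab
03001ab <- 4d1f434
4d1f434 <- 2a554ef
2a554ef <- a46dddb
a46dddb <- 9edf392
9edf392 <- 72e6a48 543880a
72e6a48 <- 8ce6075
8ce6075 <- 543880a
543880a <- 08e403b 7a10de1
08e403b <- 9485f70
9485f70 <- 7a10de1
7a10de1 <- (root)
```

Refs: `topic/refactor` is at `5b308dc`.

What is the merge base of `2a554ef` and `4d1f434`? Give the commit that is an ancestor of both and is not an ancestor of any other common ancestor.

2a554ef

Ancestors of 2a554ef: {08e403b, 2a554ef, 543880a, 72e6a48, 7a10de1, 8ce6075, 9485f70, 9edf392, a46dddb}.
Ancestors of 4d1f434: {08e403b, 2a554ef, 4d1f434, 543880a, 72e6a48, 7a10de1, 8ce6075, 9485f70, 9edf392, a46dddb}.
Common ancestors: {08e403b, 2a554ef, 543880a, 72e6a48, 7a10de1, 8ce6075, 9485f70, 9edf392, a46dddb}.
Among these, 2a554ef is not an ancestor of any other common ancestor — it is the merge base.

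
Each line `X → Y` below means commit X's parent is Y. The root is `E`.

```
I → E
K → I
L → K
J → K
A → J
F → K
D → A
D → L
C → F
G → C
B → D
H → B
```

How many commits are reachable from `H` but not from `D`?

2

Reachable from H: {A, B, D, E, H, I, J, K, L}.
Reachable from D: {A, D, E, I, J, K, L}.
In H's history but not D's: {B, H} — 2 commits.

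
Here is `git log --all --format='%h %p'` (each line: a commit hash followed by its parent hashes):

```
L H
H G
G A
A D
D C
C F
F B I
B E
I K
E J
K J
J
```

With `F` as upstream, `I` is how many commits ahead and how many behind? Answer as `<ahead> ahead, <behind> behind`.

0 ahead, 3 behind

Reachable from I: {I, J, K}.
Reachable from F: {B, E, F, I, J, K}.
Only in I's history (ahead): {} — 0.
Only in F's history (behind): {B, E, F} — 3.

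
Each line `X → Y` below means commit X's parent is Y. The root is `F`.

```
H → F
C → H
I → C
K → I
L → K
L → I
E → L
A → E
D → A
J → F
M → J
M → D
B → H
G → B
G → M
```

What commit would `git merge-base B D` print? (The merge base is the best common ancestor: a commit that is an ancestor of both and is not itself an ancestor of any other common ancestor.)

Ancestors of B: {B, F, H}.
Ancestors of D: {A, C, D, E, F, H, I, K, L}.
Common ancestors: {F, H}.
Among these, H is not an ancestor of any other common ancestor — it is the merge base.

H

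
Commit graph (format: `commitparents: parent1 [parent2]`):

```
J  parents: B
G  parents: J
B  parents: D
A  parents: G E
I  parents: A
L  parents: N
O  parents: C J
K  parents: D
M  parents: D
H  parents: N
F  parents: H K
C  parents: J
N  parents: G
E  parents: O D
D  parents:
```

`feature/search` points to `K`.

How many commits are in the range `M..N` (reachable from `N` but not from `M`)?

4

Reachable from N: {B, D, G, J, N}.
Reachable from M: {D, M}.
In N's history but not M's: {B, G, J, N} — 4 commits.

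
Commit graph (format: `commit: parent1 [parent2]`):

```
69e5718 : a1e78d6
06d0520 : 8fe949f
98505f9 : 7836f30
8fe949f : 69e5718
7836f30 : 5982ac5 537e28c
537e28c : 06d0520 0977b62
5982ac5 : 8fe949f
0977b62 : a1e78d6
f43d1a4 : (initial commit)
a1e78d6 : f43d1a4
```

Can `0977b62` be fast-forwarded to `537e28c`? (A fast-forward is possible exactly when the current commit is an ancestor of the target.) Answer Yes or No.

A fast-forward from 0977b62 to 537e28c is possible iff 0977b62 is an ancestor of 537e28c.
Ancestors of 537e28c: {06d0520, 0977b62, 537e28c, 69e5718, 8fe949f, a1e78d6, f43d1a4}.
0977b62 is among them, so fast-forward is possible.

Yes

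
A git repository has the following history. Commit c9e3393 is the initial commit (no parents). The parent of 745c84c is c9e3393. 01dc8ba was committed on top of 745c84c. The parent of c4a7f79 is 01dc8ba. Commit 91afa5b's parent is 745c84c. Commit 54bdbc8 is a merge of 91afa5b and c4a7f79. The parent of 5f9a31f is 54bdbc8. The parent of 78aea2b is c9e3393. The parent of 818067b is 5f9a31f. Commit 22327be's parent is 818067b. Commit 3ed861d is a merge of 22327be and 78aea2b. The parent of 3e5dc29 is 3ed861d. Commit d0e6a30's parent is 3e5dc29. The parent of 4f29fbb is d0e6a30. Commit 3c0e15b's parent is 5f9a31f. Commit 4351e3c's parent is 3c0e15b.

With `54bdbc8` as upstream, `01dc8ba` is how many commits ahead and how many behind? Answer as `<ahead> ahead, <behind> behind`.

0 ahead, 3 behind

Reachable from 01dc8ba: {01dc8ba, 745c84c, c9e3393}.
Reachable from 54bdbc8: {01dc8ba, 54bdbc8, 745c84c, 91afa5b, c4a7f79, c9e3393}.
Only in 01dc8ba's history (ahead): {} — 0.
Only in 54bdbc8's history (behind): {54bdbc8, 91afa5b, c4a7f79} — 3.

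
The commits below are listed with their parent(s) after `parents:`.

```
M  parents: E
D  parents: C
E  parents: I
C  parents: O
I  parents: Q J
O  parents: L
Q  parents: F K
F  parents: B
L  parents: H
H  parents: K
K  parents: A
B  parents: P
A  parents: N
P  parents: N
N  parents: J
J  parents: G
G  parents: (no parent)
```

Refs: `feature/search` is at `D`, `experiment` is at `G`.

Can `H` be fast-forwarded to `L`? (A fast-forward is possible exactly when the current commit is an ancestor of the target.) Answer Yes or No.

Yes

A fast-forward from H to L is possible iff H is an ancestor of L.
Ancestors of L: {A, G, H, J, K, L, N}.
H is among them, so fast-forward is possible.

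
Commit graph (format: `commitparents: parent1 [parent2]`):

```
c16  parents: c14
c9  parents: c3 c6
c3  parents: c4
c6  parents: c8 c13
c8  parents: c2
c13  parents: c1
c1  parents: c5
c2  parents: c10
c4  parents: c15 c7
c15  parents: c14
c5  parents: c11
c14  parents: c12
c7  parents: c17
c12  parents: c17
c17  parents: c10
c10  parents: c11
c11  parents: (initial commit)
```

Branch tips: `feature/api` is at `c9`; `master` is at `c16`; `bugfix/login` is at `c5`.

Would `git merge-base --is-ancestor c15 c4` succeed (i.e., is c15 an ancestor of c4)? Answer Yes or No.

Ancestors of c4 (commits reachable by following parents): {c10, c11, c12, c14, c15, c17, c4, c7}.
c15 is in that set, so it is an ancestor of c4.

Yes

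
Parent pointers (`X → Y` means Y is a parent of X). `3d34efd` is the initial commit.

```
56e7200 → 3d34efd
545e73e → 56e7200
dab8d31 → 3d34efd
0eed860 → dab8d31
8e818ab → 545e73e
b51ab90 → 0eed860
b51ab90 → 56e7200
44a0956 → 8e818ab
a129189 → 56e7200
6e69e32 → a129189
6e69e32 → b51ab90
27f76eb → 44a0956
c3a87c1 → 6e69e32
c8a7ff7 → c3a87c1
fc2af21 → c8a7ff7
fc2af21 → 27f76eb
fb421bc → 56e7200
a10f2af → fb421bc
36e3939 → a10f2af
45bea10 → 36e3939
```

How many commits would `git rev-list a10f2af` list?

Walking parent pointers from a10f2af: reachable set = {3d34efd, 56e7200, a10f2af, fb421bc}.
That is 4 commits.

4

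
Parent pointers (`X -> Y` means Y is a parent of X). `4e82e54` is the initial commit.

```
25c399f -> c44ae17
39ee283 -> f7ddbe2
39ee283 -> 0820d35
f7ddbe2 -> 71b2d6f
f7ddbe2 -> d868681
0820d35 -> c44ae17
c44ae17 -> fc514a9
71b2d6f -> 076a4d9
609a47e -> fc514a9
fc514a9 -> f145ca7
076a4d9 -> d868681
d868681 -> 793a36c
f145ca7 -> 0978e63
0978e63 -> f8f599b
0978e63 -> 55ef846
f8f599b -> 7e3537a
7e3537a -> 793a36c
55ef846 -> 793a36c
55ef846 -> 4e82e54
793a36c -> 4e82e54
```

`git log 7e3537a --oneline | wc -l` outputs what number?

Walking parent pointers from 7e3537a: reachable set = {4e82e54, 793a36c, 7e3537a}.
That is 3 commits.

3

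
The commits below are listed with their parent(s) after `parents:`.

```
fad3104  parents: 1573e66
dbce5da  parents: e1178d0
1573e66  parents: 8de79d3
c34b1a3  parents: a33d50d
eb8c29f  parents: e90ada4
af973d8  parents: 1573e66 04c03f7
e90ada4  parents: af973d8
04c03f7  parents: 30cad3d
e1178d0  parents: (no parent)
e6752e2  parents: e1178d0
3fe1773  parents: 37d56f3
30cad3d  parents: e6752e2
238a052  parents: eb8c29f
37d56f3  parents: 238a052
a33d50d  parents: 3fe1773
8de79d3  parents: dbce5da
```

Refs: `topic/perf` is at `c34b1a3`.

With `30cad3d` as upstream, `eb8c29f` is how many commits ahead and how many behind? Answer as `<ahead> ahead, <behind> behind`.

Reachable from eb8c29f: {04c03f7, 1573e66, 30cad3d, 8de79d3, af973d8, dbce5da, e1178d0, e6752e2, e90ada4, eb8c29f}.
Reachable from 30cad3d: {30cad3d, e1178d0, e6752e2}.
Only in eb8c29f's history (ahead): {04c03f7, 1573e66, 8de79d3, af973d8, dbce5da, e90ada4, eb8c29f} — 7.
Only in 30cad3d's history (behind): {} — 0.

7 ahead, 0 behind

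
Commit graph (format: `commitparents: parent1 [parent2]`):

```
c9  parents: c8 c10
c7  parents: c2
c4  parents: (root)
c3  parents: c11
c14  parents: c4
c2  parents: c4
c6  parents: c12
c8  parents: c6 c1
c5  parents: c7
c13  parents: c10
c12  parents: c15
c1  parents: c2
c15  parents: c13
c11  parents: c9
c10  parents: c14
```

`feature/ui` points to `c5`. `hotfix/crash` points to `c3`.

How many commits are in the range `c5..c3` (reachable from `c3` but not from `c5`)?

11

Reachable from c3: {c1, c10, c11, c12, c13, c14, c15, c2, c3, c4, c6, c8, c9}.
Reachable from c5: {c2, c4, c5, c7}.
In c3's history but not c5's: {c1, c10, c11, c12, c13, c14, c15, c3, c6, c8, c9} — 11 commits.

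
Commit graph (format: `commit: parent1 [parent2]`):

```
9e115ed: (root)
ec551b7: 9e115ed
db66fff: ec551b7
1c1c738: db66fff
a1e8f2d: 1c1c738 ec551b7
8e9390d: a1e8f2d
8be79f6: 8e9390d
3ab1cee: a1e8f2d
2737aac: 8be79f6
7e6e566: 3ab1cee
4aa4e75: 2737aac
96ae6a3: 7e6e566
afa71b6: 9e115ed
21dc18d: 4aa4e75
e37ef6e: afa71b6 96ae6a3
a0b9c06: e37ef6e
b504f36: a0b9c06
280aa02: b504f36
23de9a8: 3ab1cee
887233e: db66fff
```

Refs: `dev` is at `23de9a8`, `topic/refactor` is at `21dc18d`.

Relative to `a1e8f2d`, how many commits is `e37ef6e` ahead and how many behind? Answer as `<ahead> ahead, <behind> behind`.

5 ahead, 0 behind

Reachable from e37ef6e: {1c1c738, 3ab1cee, 7e6e566, 96ae6a3, 9e115ed, a1e8f2d, afa71b6, db66fff, e37ef6e, ec551b7}.
Reachable from a1e8f2d: {1c1c738, 9e115ed, a1e8f2d, db66fff, ec551b7}.
Only in e37ef6e's history (ahead): {3ab1cee, 7e6e566, 96ae6a3, afa71b6, e37ef6e} — 5.
Only in a1e8f2d's history (behind): {} — 0.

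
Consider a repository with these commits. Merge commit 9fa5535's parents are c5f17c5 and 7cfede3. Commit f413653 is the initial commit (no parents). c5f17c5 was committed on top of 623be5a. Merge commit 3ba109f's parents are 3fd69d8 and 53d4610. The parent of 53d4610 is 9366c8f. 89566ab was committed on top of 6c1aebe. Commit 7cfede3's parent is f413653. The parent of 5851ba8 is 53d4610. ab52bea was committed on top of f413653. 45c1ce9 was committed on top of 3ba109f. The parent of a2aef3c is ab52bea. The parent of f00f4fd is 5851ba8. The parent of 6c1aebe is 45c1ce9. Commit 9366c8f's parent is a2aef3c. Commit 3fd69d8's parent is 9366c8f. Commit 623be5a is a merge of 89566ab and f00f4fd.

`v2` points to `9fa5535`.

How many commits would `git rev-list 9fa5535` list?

16

Walking parent pointers from 9fa5535: reachable set = {3ba109f, 3fd69d8, 45c1ce9, 53d4610, 5851ba8, 623be5a, 6c1aebe, 7cfede3, 89566ab, 9366c8f, 9fa5535, a2aef3c, ab52bea, c5f17c5, f00f4fd, f413653}.
That is 16 commits.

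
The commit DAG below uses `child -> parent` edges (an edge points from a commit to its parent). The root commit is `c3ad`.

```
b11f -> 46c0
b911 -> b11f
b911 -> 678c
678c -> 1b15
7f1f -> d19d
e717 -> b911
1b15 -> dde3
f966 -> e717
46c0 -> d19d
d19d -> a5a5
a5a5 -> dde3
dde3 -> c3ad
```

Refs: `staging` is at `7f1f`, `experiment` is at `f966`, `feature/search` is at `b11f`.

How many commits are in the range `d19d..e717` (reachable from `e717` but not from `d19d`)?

6

Reachable from e717: {1b15, 46c0, 678c, a5a5, b11f, b911, c3ad, d19d, dde3, e717}.
Reachable from d19d: {a5a5, c3ad, d19d, dde3}.
In e717's history but not d19d's: {1b15, 46c0, 678c, b11f, b911, e717} — 6 commits.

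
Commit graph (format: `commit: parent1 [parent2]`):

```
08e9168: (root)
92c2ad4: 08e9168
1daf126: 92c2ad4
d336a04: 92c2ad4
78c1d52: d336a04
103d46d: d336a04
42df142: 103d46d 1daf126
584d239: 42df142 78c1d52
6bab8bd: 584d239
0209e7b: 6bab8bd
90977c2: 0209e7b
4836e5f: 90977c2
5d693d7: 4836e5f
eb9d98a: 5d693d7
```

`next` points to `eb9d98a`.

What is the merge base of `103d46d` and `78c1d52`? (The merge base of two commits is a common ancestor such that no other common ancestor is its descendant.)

d336a04

Ancestors of 103d46d: {08e9168, 103d46d, 92c2ad4, d336a04}.
Ancestors of 78c1d52: {08e9168, 78c1d52, 92c2ad4, d336a04}.
Common ancestors: {08e9168, 92c2ad4, d336a04}.
Among these, d336a04 is not an ancestor of any other common ancestor — it is the merge base.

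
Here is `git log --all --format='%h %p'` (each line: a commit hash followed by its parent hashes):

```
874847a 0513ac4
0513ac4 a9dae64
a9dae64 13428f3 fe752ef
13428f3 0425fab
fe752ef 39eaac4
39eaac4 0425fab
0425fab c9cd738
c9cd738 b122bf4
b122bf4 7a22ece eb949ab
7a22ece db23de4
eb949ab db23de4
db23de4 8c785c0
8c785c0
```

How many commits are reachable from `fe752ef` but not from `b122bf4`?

Reachable from fe752ef: {0425fab, 39eaac4, 7a22ece, 8c785c0, b122bf4, c9cd738, db23de4, eb949ab, fe752ef}.
Reachable from b122bf4: {7a22ece, 8c785c0, b122bf4, db23de4, eb949ab}.
In fe752ef's history but not b122bf4's: {0425fab, 39eaac4, c9cd738, fe752ef} — 4 commits.

4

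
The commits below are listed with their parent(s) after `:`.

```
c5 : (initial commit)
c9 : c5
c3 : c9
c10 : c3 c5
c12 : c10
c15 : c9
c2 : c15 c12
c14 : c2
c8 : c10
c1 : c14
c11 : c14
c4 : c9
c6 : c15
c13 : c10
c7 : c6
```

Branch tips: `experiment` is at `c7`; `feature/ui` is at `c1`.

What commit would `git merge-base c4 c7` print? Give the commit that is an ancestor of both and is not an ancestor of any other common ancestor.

c9

Ancestors of c4: {c4, c5, c9}.
Ancestors of c7: {c15, c5, c6, c7, c9}.
Common ancestors: {c5, c9}.
Among these, c9 is not an ancestor of any other common ancestor — it is the merge base.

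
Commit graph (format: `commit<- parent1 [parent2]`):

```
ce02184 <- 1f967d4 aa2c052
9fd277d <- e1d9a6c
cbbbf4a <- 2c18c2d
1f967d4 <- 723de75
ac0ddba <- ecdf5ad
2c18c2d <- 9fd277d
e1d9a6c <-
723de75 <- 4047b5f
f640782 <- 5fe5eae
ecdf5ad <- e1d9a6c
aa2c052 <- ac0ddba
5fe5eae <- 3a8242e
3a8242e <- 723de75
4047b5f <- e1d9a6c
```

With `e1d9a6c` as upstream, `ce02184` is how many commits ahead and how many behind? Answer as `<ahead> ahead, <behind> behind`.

Reachable from ce02184: {1f967d4, 4047b5f, 723de75, aa2c052, ac0ddba, ce02184, e1d9a6c, ecdf5ad}.
Reachable from e1d9a6c: {e1d9a6c}.
Only in ce02184's history (ahead): {1f967d4, 4047b5f, 723de75, aa2c052, ac0ddba, ce02184, ecdf5ad} — 7.
Only in e1d9a6c's history (behind): {} — 0.

7 ahead, 0 behind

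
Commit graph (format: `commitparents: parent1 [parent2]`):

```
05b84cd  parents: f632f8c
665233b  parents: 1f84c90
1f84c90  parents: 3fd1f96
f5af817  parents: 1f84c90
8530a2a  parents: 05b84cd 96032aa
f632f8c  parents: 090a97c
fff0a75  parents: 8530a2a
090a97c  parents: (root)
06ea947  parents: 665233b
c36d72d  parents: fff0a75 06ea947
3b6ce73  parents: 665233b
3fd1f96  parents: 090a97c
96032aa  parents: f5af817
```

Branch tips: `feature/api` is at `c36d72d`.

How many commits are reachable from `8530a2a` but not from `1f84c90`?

5

Reachable from 8530a2a: {05b84cd, 090a97c, 1f84c90, 3fd1f96, 8530a2a, 96032aa, f5af817, f632f8c}.
Reachable from 1f84c90: {090a97c, 1f84c90, 3fd1f96}.
In 8530a2a's history but not 1f84c90's: {05b84cd, 8530a2a, 96032aa, f5af817, f632f8c} — 5 commits.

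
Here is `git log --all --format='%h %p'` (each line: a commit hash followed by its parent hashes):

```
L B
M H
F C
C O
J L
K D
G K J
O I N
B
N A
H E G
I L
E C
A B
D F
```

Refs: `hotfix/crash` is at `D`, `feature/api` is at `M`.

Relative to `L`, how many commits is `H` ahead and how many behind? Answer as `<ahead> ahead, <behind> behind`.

Reachable from H: {A, B, C, D, E, F, G, H, I, J, K, L, N, O}.
Reachable from L: {B, L}.
Only in H's history (ahead): {A, C, D, E, F, G, H, I, J, K, N, O} — 12.
Only in L's history (behind): {} — 0.

12 ahead, 0 behind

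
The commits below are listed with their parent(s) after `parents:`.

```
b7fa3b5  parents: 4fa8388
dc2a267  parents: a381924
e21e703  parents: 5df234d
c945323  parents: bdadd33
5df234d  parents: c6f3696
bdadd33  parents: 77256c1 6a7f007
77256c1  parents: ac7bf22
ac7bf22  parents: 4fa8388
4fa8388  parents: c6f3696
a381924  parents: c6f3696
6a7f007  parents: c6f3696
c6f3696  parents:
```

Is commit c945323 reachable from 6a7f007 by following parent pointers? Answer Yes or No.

No

Ancestors of 6a7f007: {6a7f007, c6f3696}.
c945323 is not in that set, so it is not an ancestor of 6a7f007.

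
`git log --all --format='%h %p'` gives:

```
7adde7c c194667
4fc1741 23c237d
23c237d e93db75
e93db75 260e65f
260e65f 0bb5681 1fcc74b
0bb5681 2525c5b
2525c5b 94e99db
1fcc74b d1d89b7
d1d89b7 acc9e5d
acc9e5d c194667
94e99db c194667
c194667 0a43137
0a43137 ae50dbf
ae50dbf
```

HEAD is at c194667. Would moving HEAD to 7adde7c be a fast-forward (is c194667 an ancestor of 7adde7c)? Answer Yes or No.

Yes

A fast-forward from c194667 to 7adde7c is possible iff c194667 is an ancestor of 7adde7c.
Ancestors of 7adde7c: {0a43137, 7adde7c, ae50dbf, c194667}.
c194667 is among them, so fast-forward is possible.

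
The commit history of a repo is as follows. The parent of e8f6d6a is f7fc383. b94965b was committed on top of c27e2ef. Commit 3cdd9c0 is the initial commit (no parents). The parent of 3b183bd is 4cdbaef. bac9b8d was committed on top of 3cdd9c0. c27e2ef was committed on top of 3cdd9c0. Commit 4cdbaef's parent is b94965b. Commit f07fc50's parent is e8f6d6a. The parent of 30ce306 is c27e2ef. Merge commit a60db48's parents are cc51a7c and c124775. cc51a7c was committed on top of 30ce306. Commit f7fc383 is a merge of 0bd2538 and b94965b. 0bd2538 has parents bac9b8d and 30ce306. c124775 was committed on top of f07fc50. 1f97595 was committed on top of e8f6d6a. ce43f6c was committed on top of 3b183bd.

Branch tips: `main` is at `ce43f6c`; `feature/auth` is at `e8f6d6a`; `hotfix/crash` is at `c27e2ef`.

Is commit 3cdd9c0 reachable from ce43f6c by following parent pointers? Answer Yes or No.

Yes

Ancestors of ce43f6c (commits reachable by following parents): {3b183bd, 3cdd9c0, 4cdbaef, b94965b, c27e2ef, ce43f6c}.
3cdd9c0 is in that set, so it is an ancestor of ce43f6c.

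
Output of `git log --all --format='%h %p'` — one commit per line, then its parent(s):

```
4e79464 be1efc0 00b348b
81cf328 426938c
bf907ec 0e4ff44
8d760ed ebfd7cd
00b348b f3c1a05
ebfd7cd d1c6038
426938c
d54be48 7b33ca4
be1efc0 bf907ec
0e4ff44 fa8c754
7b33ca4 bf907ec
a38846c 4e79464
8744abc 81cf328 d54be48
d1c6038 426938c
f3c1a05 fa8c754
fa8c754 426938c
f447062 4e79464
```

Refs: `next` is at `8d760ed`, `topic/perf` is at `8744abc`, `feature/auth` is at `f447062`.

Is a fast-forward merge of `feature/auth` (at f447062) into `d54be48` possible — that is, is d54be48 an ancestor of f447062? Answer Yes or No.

A fast-forward from d54be48 to f447062 is possible iff d54be48 is an ancestor of f447062.
Ancestors of f447062: {00b348b, 0e4ff44, 426938c, 4e79464, be1efc0, bf907ec, f3c1a05, f447062, fa8c754}.
d54be48 is not among them, so fast-forward is not possible.

No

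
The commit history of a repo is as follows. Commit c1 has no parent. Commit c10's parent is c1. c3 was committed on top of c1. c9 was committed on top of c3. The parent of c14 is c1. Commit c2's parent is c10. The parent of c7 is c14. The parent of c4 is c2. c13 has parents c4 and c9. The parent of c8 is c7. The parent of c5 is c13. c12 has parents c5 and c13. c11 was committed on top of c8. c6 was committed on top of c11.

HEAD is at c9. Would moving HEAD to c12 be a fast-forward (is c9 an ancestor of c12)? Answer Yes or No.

Yes

A fast-forward from c9 to c12 is possible iff c9 is an ancestor of c12.
Ancestors of c12: {c1, c10, c12, c13, c2, c3, c4, c5, c9}.
c9 is among them, so fast-forward is possible.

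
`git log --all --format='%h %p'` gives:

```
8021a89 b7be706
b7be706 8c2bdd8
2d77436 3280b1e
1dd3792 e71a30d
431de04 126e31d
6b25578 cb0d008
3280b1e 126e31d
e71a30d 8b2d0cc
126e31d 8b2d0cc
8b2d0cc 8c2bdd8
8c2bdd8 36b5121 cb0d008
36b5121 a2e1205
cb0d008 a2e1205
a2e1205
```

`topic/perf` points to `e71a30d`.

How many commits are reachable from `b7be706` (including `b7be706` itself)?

5

Walking parent pointers from b7be706: reachable set = {36b5121, 8c2bdd8, a2e1205, b7be706, cb0d008}.
That is 5 commits.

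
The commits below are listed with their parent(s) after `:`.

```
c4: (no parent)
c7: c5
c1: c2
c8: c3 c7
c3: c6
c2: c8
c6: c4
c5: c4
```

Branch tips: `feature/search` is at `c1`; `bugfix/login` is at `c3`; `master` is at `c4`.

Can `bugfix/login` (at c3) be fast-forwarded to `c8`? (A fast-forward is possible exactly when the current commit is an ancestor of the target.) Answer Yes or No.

Yes

A fast-forward from c3 to c8 is possible iff c3 is an ancestor of c8.
Ancestors of c8: {c3, c4, c5, c6, c7, c8}.
c3 is among them, so fast-forward is possible.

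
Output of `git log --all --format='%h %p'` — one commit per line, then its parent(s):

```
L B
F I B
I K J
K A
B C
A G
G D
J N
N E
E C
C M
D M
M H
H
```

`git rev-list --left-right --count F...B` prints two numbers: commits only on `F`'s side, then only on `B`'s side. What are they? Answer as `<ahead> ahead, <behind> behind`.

Reachable from F: {A, B, C, D, E, F, G, H, I, J, K, M, N}.
Reachable from B: {B, C, H, M}.
Only in F's history (ahead): {A, D, E, F, G, I, J, K, N} — 9.
Only in B's history (behind): {} — 0.

9 ahead, 0 behind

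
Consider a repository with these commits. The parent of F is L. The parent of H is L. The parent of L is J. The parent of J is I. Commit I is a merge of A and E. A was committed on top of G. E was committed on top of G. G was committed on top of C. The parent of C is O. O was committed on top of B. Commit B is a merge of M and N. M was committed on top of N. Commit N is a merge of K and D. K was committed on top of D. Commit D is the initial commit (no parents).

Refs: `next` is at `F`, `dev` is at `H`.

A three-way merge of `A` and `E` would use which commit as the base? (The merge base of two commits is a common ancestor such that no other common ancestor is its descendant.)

Ancestors of A: {A, B, C, D, G, K, M, N, O}.
Ancestors of E: {B, C, D, E, G, K, M, N, O}.
Common ancestors: {B, C, D, G, K, M, N, O}.
Among these, G is not an ancestor of any other common ancestor — it is the merge base.

G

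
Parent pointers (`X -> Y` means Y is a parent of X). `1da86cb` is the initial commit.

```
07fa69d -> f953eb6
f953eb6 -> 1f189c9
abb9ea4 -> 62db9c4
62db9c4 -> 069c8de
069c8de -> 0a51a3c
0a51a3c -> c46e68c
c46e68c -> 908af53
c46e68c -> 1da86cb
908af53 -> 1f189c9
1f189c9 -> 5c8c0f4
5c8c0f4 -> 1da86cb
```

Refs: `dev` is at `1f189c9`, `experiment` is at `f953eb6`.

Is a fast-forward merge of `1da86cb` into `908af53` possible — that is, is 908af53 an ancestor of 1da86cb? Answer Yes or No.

No

A fast-forward from 908af53 to 1da86cb is possible iff 908af53 is an ancestor of 1da86cb.
Ancestors of 1da86cb: {1da86cb}.
908af53 is not among them, so fast-forward is not possible.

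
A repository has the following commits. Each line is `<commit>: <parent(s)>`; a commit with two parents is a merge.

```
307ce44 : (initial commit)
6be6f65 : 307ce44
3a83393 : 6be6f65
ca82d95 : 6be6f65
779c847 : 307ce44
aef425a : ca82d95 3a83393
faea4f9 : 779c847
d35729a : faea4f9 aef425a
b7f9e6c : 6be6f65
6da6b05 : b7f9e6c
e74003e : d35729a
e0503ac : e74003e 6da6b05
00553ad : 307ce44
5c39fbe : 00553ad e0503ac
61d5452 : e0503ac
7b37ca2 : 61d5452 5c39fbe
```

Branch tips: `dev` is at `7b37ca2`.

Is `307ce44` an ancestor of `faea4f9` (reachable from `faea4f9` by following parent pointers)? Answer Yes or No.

Yes

Ancestors of faea4f9 (commits reachable by following parents): {307ce44, 779c847, faea4f9}.
307ce44 is in that set, so it is an ancestor of faea4f9.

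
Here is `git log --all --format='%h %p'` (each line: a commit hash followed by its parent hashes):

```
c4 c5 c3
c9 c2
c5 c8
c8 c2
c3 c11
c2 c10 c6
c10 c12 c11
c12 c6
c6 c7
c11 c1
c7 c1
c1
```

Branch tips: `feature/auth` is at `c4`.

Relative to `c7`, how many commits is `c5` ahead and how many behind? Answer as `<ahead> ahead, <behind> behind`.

7 ahead, 0 behind

Reachable from c5: {c1, c10, c11, c12, c2, c5, c6, c7, c8}.
Reachable from c7: {c1, c7}.
Only in c5's history (ahead): {c10, c11, c12, c2, c5, c6, c8} — 7.
Only in c7's history (behind): {} — 0.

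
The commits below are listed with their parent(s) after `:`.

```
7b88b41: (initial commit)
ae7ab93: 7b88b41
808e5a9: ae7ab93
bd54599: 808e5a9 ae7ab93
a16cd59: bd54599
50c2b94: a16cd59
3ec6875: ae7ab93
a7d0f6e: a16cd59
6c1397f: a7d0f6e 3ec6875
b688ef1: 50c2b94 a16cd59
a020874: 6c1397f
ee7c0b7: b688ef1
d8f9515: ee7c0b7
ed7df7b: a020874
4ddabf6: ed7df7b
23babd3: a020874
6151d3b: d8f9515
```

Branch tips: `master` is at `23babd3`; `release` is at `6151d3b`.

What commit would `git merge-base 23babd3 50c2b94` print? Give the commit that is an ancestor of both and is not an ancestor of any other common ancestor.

a16cd59

Ancestors of 23babd3: {23babd3, 3ec6875, 6c1397f, 7b88b41, 808e5a9, a020874, a16cd59, a7d0f6e, ae7ab93, bd54599}.
Ancestors of 50c2b94: {50c2b94, 7b88b41, 808e5a9, a16cd59, ae7ab93, bd54599}.
Common ancestors: {7b88b41, 808e5a9, a16cd59, ae7ab93, bd54599}.
Among these, a16cd59 is not an ancestor of any other common ancestor — it is the merge base.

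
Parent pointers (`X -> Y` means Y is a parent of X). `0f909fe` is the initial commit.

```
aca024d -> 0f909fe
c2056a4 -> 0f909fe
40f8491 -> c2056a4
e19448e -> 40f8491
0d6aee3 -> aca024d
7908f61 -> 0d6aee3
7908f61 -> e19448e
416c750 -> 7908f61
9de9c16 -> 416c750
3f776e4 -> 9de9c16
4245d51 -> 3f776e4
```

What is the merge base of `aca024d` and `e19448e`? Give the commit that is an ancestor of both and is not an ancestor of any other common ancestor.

0f909fe

Ancestors of aca024d: {0f909fe, aca024d}.
Ancestors of e19448e: {0f909fe, 40f8491, c2056a4, e19448e}.
Common ancestors: {0f909fe}.
The only common ancestor is 0f909fe, so it is the merge base.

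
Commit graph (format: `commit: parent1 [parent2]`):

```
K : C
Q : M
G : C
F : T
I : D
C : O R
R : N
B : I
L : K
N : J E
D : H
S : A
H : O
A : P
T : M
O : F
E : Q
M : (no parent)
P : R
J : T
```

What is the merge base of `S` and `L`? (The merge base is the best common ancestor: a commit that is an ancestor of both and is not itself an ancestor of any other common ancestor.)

Ancestors of S: {A, E, J, M, N, P, Q, R, S, T}.
Ancestors of L: {C, E, F, J, K, L, M, N, O, Q, R, T}.
Common ancestors: {E, J, M, N, Q, R, T}.
Among these, R is not an ancestor of any other common ancestor — it is the merge base.

R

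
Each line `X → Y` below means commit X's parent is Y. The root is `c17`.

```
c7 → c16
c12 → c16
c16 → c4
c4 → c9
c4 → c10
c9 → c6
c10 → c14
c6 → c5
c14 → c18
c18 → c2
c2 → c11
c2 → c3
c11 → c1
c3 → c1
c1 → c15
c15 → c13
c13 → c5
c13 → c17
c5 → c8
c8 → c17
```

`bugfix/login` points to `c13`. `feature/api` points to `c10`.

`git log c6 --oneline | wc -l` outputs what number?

4

Walking parent pointers from c6: reachable set = {c17, c5, c6, c8}.
That is 4 commits.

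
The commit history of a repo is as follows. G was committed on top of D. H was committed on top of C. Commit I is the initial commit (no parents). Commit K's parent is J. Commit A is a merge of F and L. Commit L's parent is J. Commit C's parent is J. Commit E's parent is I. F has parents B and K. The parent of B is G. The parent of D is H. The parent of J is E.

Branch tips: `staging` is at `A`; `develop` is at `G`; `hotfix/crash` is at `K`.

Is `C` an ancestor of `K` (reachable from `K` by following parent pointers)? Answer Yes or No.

Ancestors of K: {E, I, J, K}.
C is not in that set, so it is not an ancestor of K.

No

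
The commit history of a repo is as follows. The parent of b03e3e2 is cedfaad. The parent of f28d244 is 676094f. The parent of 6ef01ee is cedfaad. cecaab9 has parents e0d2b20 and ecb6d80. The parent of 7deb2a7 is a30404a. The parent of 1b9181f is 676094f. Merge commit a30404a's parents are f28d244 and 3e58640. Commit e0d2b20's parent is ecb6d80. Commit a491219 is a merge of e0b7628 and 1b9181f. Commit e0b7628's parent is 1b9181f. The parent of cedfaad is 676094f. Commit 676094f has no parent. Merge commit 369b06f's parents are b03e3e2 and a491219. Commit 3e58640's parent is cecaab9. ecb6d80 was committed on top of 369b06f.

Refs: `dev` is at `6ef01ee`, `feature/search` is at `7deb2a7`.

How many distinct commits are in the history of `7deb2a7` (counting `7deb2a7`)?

Walking parent pointers from 7deb2a7: reachable set = {1b9181f, 369b06f, 3e58640, 676094f, 7deb2a7, a30404a, a491219, b03e3e2, cecaab9, cedfaad, e0b7628, e0d2b20, ecb6d80, f28d244}.
That is 14 commits.

14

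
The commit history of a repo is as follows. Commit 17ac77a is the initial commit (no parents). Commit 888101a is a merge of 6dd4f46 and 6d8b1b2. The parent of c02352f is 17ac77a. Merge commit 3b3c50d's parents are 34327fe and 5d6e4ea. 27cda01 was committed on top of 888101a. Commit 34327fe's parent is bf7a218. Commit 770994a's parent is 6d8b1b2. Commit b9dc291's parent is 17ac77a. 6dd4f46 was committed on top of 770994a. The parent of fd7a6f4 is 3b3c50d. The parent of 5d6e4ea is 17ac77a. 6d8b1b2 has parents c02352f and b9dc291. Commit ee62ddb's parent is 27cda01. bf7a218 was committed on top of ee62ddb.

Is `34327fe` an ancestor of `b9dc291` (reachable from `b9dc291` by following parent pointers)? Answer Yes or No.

No

Ancestors of b9dc291: {17ac77a, b9dc291}.
34327fe is not in that set, so it is not an ancestor of b9dc291.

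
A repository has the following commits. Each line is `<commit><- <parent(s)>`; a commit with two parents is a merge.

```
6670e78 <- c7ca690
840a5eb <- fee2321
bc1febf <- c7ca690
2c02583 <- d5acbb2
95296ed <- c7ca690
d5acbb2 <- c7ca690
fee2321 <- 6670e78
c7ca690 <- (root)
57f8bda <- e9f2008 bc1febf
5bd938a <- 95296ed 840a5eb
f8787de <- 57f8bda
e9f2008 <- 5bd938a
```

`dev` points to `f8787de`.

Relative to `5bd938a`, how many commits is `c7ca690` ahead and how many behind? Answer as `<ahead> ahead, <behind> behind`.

Reachable from c7ca690: {c7ca690}.
Reachable from 5bd938a: {5bd938a, 6670e78, 840a5eb, 95296ed, c7ca690, fee2321}.
Only in c7ca690's history (ahead): {} — 0.
Only in 5bd938a's history (behind): {5bd938a, 6670e78, 840a5eb, 95296ed, fee2321} — 5.

0 ahead, 5 behind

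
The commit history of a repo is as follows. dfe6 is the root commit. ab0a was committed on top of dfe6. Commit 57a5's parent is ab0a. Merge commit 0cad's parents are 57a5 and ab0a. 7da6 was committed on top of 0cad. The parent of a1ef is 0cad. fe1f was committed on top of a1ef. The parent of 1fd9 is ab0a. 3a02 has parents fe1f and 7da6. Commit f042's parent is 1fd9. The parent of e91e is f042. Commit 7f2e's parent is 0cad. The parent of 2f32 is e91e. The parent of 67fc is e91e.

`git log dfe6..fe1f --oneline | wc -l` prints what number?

5

Reachable from fe1f: {0cad, 57a5, a1ef, ab0a, dfe6, fe1f}.
Reachable from dfe6: {dfe6}.
In fe1f's history but not dfe6's: {0cad, 57a5, a1ef, ab0a, fe1f} — 5 commits.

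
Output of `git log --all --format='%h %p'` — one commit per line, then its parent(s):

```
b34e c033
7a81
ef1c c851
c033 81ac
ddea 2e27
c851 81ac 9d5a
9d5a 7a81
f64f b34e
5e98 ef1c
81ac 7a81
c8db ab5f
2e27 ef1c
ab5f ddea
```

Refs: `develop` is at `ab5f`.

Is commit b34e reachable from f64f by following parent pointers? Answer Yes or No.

Yes

Ancestors of f64f (commits reachable by following parents): {7a81, 81ac, b34e, c033, f64f}.
b34e is in that set, so it is an ancestor of f64f.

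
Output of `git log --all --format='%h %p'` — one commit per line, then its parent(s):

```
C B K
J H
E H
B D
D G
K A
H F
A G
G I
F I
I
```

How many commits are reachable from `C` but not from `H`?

6

Reachable from C: {A, B, C, D, G, I, K}.
Reachable from H: {F, H, I}.
In C's history but not H's: {A, B, C, D, G, K} — 6 commits.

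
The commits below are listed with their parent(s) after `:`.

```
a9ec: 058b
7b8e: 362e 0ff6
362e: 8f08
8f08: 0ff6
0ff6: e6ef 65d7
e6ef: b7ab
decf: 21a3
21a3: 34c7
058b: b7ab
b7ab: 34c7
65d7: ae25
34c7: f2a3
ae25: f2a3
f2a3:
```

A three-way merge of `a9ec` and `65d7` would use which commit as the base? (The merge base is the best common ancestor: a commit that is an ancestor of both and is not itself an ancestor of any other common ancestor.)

Ancestors of a9ec: {058b, 34c7, a9ec, b7ab, f2a3}.
Ancestors of 65d7: {65d7, ae25, f2a3}.
Common ancestors: {f2a3}.
The only common ancestor is f2a3, so it is the merge base.

f2a3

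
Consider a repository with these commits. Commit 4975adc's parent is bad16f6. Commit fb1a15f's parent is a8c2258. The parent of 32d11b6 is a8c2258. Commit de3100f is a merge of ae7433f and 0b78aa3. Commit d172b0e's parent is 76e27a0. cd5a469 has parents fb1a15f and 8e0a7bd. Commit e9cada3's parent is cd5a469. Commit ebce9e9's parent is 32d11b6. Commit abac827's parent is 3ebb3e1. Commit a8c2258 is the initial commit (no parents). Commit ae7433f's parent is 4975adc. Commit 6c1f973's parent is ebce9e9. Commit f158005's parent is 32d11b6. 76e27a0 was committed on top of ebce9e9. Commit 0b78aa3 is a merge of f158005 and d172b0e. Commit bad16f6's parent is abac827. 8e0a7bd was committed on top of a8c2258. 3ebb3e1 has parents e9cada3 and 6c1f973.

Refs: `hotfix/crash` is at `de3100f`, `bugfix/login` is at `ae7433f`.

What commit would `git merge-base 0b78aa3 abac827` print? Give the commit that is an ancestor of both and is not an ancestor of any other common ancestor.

Ancestors of 0b78aa3: {0b78aa3, 32d11b6, 76e27a0, a8c2258, d172b0e, ebce9e9, f158005}.
Ancestors of abac827: {32d11b6, 3ebb3e1, 6c1f973, 8e0a7bd, a8c2258, abac827, cd5a469, e9cada3, ebce9e9, fb1a15f}.
Common ancestors: {32d11b6, a8c2258, ebce9e9}.
Among these, ebce9e9 is not an ancestor of any other common ancestor — it is the merge base.

ebce9e9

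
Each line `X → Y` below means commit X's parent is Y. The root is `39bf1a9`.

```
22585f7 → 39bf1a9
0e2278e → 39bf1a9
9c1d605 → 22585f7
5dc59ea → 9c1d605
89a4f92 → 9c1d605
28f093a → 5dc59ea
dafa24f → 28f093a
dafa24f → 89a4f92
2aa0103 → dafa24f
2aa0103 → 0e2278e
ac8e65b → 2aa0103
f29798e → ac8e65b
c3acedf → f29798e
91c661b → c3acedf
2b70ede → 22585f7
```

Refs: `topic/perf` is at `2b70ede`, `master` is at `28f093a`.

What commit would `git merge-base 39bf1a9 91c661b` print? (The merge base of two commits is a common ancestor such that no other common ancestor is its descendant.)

39bf1a9

Ancestors of 39bf1a9: {39bf1a9}.
Ancestors of 91c661b: {0e2278e, 22585f7, 28f093a, 2aa0103, 39bf1a9, 5dc59ea, 89a4f92, 91c661b, 9c1d605, ac8e65b, c3acedf, dafa24f, f29798e}.
Common ancestors: {39bf1a9}.
The only common ancestor is 39bf1a9, so it is the merge base.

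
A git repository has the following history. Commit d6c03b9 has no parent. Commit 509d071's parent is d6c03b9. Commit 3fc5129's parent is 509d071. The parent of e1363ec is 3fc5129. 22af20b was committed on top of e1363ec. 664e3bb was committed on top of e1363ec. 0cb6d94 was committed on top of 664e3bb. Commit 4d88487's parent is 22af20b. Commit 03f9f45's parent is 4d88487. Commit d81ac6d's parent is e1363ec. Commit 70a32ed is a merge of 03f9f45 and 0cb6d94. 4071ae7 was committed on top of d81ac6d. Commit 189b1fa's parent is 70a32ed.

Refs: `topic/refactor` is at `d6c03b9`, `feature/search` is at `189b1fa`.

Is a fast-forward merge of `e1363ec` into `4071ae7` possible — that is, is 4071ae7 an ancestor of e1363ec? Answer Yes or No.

No

A fast-forward from 4071ae7 to e1363ec is possible iff 4071ae7 is an ancestor of e1363ec.
Ancestors of e1363ec: {3fc5129, 509d071, d6c03b9, e1363ec}.
4071ae7 is not among them, so fast-forward is not possible.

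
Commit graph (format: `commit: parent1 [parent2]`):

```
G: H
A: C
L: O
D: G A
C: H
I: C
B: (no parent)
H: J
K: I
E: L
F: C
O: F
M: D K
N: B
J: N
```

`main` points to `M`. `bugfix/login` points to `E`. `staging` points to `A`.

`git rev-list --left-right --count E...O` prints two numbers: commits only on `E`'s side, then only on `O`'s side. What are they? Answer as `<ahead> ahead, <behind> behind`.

Reachable from E: {B, C, E, F, H, J, L, N, O}.
Reachable from O: {B, C, F, H, J, N, O}.
Only in E's history (ahead): {E, L} — 2.
Only in O's history (behind): {} — 0.

2 ahead, 0 behind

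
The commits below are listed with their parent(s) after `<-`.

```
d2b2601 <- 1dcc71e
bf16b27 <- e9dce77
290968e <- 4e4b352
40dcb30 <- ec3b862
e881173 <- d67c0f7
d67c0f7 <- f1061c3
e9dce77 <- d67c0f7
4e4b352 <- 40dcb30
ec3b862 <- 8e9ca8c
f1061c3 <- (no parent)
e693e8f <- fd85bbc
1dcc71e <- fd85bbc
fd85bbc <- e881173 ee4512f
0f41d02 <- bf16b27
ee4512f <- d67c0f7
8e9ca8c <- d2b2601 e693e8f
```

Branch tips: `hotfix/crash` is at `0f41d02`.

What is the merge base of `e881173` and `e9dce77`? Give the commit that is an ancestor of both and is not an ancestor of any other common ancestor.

d67c0f7

Ancestors of e881173: {d67c0f7, e881173, f1061c3}.
Ancestors of e9dce77: {d67c0f7, e9dce77, f1061c3}.
Common ancestors: {d67c0f7, f1061c3}.
Among these, d67c0f7 is not an ancestor of any other common ancestor — it is the merge base.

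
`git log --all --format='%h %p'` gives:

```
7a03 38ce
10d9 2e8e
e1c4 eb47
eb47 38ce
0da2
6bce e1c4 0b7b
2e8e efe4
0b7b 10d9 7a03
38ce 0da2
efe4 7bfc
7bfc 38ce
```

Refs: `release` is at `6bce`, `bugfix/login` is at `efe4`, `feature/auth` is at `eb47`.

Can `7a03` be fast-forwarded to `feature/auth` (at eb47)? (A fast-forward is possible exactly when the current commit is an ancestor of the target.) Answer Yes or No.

A fast-forward from 7a03 to eb47 is possible iff 7a03 is an ancestor of eb47.
Ancestors of eb47: {0da2, 38ce, eb47}.
7a03 is not among them, so fast-forward is not possible.

No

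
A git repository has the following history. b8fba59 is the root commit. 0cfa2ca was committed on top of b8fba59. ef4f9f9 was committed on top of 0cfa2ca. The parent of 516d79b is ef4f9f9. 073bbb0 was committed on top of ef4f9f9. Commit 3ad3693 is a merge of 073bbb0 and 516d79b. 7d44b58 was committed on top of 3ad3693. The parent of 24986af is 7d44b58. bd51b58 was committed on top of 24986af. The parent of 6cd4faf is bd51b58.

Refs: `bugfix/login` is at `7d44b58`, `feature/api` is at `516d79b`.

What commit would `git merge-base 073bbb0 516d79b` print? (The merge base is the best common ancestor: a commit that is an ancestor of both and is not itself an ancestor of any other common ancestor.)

Ancestors of 073bbb0: {073bbb0, 0cfa2ca, b8fba59, ef4f9f9}.
Ancestors of 516d79b: {0cfa2ca, 516d79b, b8fba59, ef4f9f9}.
Common ancestors: {0cfa2ca, b8fba59, ef4f9f9}.
Among these, ef4f9f9 is not an ancestor of any other common ancestor — it is the merge base.

ef4f9f9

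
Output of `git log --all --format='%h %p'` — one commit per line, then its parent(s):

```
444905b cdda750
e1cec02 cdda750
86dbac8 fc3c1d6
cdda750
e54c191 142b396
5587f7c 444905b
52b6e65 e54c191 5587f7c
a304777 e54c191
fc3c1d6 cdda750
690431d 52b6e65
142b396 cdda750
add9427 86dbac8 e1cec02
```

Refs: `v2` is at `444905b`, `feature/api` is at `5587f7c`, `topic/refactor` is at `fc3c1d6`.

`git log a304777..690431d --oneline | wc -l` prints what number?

Reachable from 690431d: {142b396, 444905b, 52b6e65, 5587f7c, 690431d, cdda750, e54c191}.
Reachable from a304777: {142b396, a304777, cdda750, e54c191}.
In 690431d's history but not a304777's: {444905b, 52b6e65, 5587f7c, 690431d} — 4 commits.

4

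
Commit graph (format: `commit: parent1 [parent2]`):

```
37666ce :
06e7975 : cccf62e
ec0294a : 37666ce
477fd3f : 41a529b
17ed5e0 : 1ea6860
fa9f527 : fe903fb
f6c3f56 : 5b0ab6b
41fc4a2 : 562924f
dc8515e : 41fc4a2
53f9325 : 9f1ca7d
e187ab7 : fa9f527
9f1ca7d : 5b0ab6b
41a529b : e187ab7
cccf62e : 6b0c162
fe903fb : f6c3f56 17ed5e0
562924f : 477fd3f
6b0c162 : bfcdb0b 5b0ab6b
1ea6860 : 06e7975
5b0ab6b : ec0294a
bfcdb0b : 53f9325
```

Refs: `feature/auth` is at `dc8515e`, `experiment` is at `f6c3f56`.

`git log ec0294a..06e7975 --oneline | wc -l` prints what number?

Reachable from 06e7975: {06e7975, 37666ce, 53f9325, 5b0ab6b, 6b0c162, 9f1ca7d, bfcdb0b, cccf62e, ec0294a}.
Reachable from ec0294a: {37666ce, ec0294a}.
In 06e7975's history but not ec0294a's: {06e7975, 53f9325, 5b0ab6b, 6b0c162, 9f1ca7d, bfcdb0b, cccf62e} — 7 commits.

7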